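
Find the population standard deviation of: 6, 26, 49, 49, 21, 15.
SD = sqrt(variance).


Mean = 27.6667
Variance = 264.5556
SD = sqrt(264.5556) = 16.2652

SD = 16.2652


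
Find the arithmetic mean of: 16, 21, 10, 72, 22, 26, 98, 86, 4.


Sum = 16 + 21 + 10 + 72 + 22 + 26 + 98 + 86 + 4 = 355
n = 9
Mean = 355/9 = 39.4444

Mean = 39.4444


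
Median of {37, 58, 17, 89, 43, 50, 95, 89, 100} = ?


Sorted: 17, 37, 43, 50, 58, 89, 89, 95, 100
n = 9 (odd)
Middle value = 58

Median = 58


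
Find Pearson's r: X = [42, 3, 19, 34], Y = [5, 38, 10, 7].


Mean X = 24.5000, Mean Y = 15.0000
SD X = 14.908052, SD Y = 13.397761
Cov = -179.500000
r = -179.500000/(14.908052*13.397761) = -0.8987

r = -0.8987


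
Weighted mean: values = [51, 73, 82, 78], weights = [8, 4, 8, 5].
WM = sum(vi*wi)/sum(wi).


Numerator = 51*8 + 73*4 + 82*8 + 78*5 = 1746
Denominator = 8 + 4 + 8 + 5 = 25
WM = 1746/25 = 69.8400

WM = 69.8400


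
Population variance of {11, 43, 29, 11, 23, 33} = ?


Mean = 25.0000
Squared deviations: 196.0000, 324.0000, 16.0000, 196.0000, 4.0000, 64.0000
Sum = 800.0000
Variance = 800.0000/6 = 133.3333

Variance = 133.3333


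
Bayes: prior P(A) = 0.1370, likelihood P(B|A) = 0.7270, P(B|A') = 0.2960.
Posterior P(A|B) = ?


P(B) = P(B|A)*P(A) + P(B|A')*P(A')
= 0.7270*0.1370 + 0.2960*0.8630
= 0.099599 + 0.255448 = 0.355047
P(A|B) = 0.099599/0.355047 = 0.2805

P(A|B) = 0.2805


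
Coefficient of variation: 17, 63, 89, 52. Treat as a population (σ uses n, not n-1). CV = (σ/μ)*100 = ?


Mean = 55.2500
SD = 25.8493
CV = (25.8493/55.2500)*100 = 46.7861%

CV = 46.7861%


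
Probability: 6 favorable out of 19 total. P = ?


P = 6/19 = 0.3158

P = 0.3158


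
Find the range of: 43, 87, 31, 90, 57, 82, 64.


Max = 90, Min = 31
Range = 90 - 31 = 59

Range = 59


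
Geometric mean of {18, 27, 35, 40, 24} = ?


Product = 18 × 27 × 35 × 40 × 24 = 16329600
GM = 16329600^(1/5) = 27.7074

GM = 27.7074


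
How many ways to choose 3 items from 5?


C(5,3) = 5!/(3! × 2!)
= 120/(6 × 2)
= 10

C(5,3) = 10


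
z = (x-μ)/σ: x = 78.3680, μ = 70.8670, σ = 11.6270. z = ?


z = (78.3680 - 70.8670)/11.6270
= 7.5010/11.6270
= 0.6451

z = 0.6451


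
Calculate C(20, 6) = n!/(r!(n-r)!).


C(20,6) = 20!/(6! × 14!)
= 2432902008176640000/(720 × 87178291200)
= 38760

C(20,6) = 38760


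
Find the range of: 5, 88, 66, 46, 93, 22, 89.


Max = 93, Min = 5
Range = 93 - 5 = 88

Range = 88


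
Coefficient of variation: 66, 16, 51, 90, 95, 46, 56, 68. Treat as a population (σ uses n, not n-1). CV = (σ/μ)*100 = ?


Mean = 61.0000
SD = 23.5744
CV = (23.5744/61.0000)*100 = 38.6465%

CV = 38.6465%


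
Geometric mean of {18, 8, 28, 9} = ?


Product = 18 × 8 × 28 × 9 = 36288
GM = 36288^(1/4) = 13.8020

GM = 13.8020


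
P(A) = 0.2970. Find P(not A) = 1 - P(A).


P(not A) = 1 - 0.2970 = 0.7030

P(not A) = 0.7030


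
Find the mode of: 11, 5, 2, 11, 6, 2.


Frequencies: 2:2, 5:1, 6:1, 11:2
Max frequency = 2
Mode = 2, 11

Mode = 2, 11


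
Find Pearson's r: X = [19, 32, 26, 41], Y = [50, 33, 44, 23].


Mean X = 29.5000, Mean Y = 37.5000
SD X = 8.077747, SD Y = 10.356158
Cov = -83.000000
r = -83.000000/(8.077747*10.356158) = -0.9922

r = -0.9922


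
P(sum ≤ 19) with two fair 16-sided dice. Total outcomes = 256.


Total outcomes = 16×16 = 256
Favorable (sum ≤ 19): 165
P = 165/256 = 0.6445

P = 0.6445


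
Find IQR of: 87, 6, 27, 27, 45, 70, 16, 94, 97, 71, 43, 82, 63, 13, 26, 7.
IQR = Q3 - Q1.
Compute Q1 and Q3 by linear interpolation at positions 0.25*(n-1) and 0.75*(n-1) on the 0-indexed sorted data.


Sorted: 6, 7, 13, 16, 26, 27, 27, 43, 45, 63, 70, 71, 82, 87, 94, 97
Q1 (25th %ile) = 23.5000
Q3 (75th %ile) = 73.7500
IQR = 73.7500 - 23.5000 = 50.2500

IQR = 50.2500


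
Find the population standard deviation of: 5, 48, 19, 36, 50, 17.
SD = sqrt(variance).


Mean = 29.1667
Variance = 278.4722
SD = sqrt(278.4722) = 16.6875

SD = 16.6875


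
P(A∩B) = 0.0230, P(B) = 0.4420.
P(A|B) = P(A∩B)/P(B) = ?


P(A|B) = 0.0230/0.4420 = 0.0520

P(A|B) = 0.0520


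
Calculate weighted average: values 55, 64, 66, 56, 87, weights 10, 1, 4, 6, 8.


Numerator = 55*10 + 64*1 + 66*4 + 56*6 + 87*8 = 1910
Denominator = 10 + 1 + 4 + 6 + 8 = 29
WM = 1910/29 = 65.8621

WM = 65.8621


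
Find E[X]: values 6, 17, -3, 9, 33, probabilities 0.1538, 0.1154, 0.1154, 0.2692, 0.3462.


E[X] = 6*0.1538 + 17*0.1154 - 3*0.1154 + 9*0.2692 + 33*0.3462
= 0.9228 + 1.9618 - 0.3462 + 2.4228 + 11.4246
= 16.3858

E[X] = 16.3858


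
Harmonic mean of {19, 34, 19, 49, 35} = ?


Sum of reciprocals = 1/19 + 1/34 + 1/19 + 1/49 + 1/35 = 0.183655
HM = 5/0.183655 = 27.2250

HM = 27.2250


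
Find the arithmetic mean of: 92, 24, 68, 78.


Sum = 92 + 24 + 68 + 78 = 262
n = 4
Mean = 262/4 = 65.5000

Mean = 65.5000


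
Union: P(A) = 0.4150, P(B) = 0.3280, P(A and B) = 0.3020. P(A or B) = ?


P(A∪B) = 0.4150 + 0.3280 - 0.3020
= 0.7430 - 0.3020
= 0.4410

P(A∪B) = 0.4410


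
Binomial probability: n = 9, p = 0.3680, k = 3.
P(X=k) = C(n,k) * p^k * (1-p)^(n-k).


C(9,3) = 84
p^3 = 0.049836
(1-p)^6 = 0.063724
P = 84 * 0.049836 * 0.063724 = 0.2668

P(X=3) = 0.2668


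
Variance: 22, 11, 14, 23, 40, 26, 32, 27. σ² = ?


Mean = 24.3750
Squared deviations: 5.6406, 178.8906, 107.6406, 1.8906, 244.1406, 2.6406, 58.1406, 6.8906
Sum = 605.8750
Variance = 605.8750/8 = 75.7344

Variance = 75.7344


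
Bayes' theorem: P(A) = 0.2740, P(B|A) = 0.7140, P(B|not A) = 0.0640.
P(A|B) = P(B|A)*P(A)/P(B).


P(B) = P(B|A)*P(A) + P(B|A')*P(A')
= 0.7140*0.2740 + 0.0640*0.7260
= 0.195636 + 0.046464 = 0.242100
P(A|B) = 0.195636/0.242100 = 0.8081

P(A|B) = 0.8081


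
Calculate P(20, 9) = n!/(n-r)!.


P(20,9) = 20!/11!
= 2432902008176640000/39916800
= 60949324800

P(20,9) = 60949324800


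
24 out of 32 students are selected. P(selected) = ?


P = 24/32 = 0.7500

P = 0.7500


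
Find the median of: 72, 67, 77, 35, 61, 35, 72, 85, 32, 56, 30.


Sorted: 30, 32, 35, 35, 56, 61, 67, 72, 72, 77, 85
n = 11 (odd)
Middle value = 61

Median = 61


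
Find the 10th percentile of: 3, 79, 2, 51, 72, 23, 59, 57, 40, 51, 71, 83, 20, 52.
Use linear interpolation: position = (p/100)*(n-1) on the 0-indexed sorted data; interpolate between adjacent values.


Sorted: 2, 3, 20, 23, 40, 51, 51, 52, 57, 59, 71, 72, 79, 83
n = 14
Index = 10/100 * 13 = 1.3000
Lower = data[1] = 3, Upper = data[2] = 20
P10 = 3 + 0.3000*(17) = 8.1000

P10 = 8.1000


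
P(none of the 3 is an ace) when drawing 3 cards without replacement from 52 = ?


P(no aces) = (48/52) × (47/51) × (46/50)
= 0.7826

P = 0.7826


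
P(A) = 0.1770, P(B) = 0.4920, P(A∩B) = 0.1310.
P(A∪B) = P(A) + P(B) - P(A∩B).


P(A∪B) = 0.1770 + 0.4920 - 0.1310
= 0.6690 - 0.1310
= 0.5380

P(A∪B) = 0.5380


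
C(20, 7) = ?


C(20,7) = 20!/(7! × 13!)
= 2432902008176640000/(5040 × 6227020800)
= 77520

C(20,7) = 77520


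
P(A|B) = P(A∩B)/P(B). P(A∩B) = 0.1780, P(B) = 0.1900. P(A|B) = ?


P(A|B) = 0.1780/0.1900 = 0.9368

P(A|B) = 0.9368


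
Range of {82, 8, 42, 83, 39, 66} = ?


Max = 83, Min = 8
Range = 83 - 8 = 75

Range = 75


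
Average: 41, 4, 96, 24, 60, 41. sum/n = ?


Sum = 41 + 4 + 96 + 24 + 60 + 41 = 266
n = 6
Mean = 266/6 = 44.3333

Mean = 44.3333


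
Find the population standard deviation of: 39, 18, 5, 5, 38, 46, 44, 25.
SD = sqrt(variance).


Mean = 27.5000
Variance = 245.7500
SD = sqrt(245.7500) = 15.6764

SD = 15.6764


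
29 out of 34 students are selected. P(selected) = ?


P = 29/34 = 0.8529

P = 0.8529


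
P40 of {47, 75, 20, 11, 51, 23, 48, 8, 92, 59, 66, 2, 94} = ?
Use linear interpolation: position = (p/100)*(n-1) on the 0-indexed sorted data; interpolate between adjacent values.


Sorted: 2, 8, 11, 20, 23, 47, 48, 51, 59, 66, 75, 92, 94
n = 13
Index = 40/100 * 12 = 4.8000
Lower = data[4] = 23, Upper = data[5] = 47
P40 = 23 + 0.8000*(24) = 42.2000

P40 = 42.2000


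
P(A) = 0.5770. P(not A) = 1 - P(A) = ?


P(not A) = 1 - 0.5770 = 0.4230

P(not A) = 0.4230


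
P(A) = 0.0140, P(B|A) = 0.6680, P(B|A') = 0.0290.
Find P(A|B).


P(B) = P(B|A)*P(A) + P(B|A')*P(A')
= 0.6680*0.0140 + 0.0290*0.9860
= 0.009352 + 0.028594 = 0.037946
P(A|B) = 0.009352/0.037946 = 0.2465

P(A|B) = 0.2465


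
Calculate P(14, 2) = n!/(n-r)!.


P(14,2) = 14!/12!
= 87178291200/479001600
= 182

P(14,2) = 182


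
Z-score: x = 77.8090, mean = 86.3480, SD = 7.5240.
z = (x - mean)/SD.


z = (77.8090 - 86.3480)/7.5240
= -8.5390/7.5240
= -1.1349

z = -1.1349


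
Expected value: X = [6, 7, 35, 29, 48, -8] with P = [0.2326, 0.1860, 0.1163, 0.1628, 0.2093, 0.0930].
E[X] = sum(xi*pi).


E[X] = 6*0.2326 + 7*0.1860 + 35*0.1163 + 29*0.1628 + 48*0.2093 - 8*0.0930
= 1.3956 + 1.3020 + 4.0705 + 4.7212 + 10.0464 - 0.7440
= 20.7917

E[X] = 20.7917


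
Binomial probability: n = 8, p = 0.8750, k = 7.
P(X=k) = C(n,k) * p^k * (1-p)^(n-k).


C(8,7) = 8
p^7 = 0.392696
(1-p)^1 = 0.125000
P = 8 * 0.392696 * 0.125000 = 0.3927

P(X=7) = 0.3927


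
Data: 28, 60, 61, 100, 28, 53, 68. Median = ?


Sorted: 28, 28, 53, 60, 61, 68, 100
n = 7 (odd)
Middle value = 60

Median = 60


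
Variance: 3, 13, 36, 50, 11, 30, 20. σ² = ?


Mean = 23.2857
Squared deviations: 411.5102, 105.7959, 161.6531, 713.6531, 150.9388, 45.0816, 10.7959
Sum = 1599.4286
Variance = 1599.4286/7 = 228.4898

Variance = 228.4898


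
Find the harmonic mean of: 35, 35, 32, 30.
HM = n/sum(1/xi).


Sum of reciprocals = 1/35 + 1/35 + 1/32 + 1/30 = 0.121726
HM = 4/0.121726 = 32.8606

HM = 32.8606


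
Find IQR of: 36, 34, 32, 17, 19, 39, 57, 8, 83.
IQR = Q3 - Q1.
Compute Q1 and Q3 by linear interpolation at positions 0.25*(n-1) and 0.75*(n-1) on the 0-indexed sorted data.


Sorted: 8, 17, 19, 32, 34, 36, 39, 57, 83
Q1 (25th %ile) = 19.0000
Q3 (75th %ile) = 39.0000
IQR = 39.0000 - 19.0000 = 20.0000

IQR = 20.0000


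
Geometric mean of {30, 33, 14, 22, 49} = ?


Product = 30 × 33 × 14 × 22 × 49 = 14941080
GM = 14941080^(1/5) = 27.2193

GM = 27.2193


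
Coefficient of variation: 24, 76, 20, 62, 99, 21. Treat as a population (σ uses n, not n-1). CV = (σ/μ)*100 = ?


Mean = 50.3333
SD = 30.6522
CV = (30.6522/50.3333)*100 = 60.8984%

CV = 60.8984%


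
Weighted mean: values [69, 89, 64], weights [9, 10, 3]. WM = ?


Numerator = 69*9 + 89*10 + 64*3 = 1703
Denominator = 9 + 10 + 3 = 22
WM = 1703/22 = 77.4091

WM = 77.4091


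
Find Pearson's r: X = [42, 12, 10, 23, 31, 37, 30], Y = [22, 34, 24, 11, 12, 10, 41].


Mean X = 26.4286, Mean Y = 22.0000
SD X = 11.197667, SD Y = 11.173949
Cov = -39.000000
r = -39.000000/(11.197667*11.173949) = -0.3117

r = -0.3117


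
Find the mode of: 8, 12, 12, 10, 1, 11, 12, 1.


Frequencies: 1:2, 8:1, 10:1, 11:1, 12:3
Max frequency = 3
Mode = 12

Mode = 12


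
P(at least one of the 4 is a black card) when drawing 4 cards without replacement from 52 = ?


P(at least one) = 1 - P(none)
P(none) = (26/52) × (25/51) × (24/50) × (23/49) = 0.055222
P(at least one) = 1 - 0.055222 = 0.9448

P = 0.9448


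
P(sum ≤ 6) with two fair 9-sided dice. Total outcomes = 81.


Total outcomes = 9×9 = 81
Favorable (sum ≤ 6): 15
P = 15/81 = 0.1852

P = 0.1852


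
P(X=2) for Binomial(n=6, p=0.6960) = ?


C(6,2) = 15
p^2 = 0.484416
(1-p)^4 = 0.008541
P = 15 * 0.484416 * 0.008541 = 0.0621

P(X=2) = 0.0621


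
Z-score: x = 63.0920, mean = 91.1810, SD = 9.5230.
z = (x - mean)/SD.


z = (63.0920 - 91.1810)/9.5230
= -28.0890/9.5230
= -2.9496

z = -2.9496


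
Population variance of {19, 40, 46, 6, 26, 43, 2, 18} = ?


Mean = 25.0000
Squared deviations: 36.0000, 225.0000, 441.0000, 361.0000, 1.0000, 324.0000, 529.0000, 49.0000
Sum = 1966.0000
Variance = 1966.0000/8 = 245.7500

Variance = 245.7500


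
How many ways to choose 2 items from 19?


C(19,2) = 19!/(2! × 17!)
= 121645100408832000/(2 × 355687428096000)
= 171

C(19,2) = 171


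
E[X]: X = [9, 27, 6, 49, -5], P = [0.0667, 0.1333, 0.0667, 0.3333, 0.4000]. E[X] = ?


E[X] = 9*0.0667 + 27*0.1333 + 6*0.0667 + 49*0.3333 - 5*0.4000
= 0.6003 + 3.5991 + 0.4002 + 16.3317 - 2.0000
= 18.9313

E[X] = 18.9313


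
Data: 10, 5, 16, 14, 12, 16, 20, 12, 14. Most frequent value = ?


Frequencies: 5:1, 10:1, 12:2, 14:2, 16:2, 20:1
Max frequency = 2
Mode = 12, 14, 16

Mode = 12, 14, 16


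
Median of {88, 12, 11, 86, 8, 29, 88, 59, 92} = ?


Sorted: 8, 11, 12, 29, 59, 86, 88, 88, 92
n = 9 (odd)
Middle value = 59

Median = 59


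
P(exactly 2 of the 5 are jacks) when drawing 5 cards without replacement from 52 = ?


Hypergeometric: P(X=2) = C(4,2)·C(48,3) / C(52,5)
= 6 × 17296 / 2598960
= 103776/2598960 = 0.0399

P = 0.0399


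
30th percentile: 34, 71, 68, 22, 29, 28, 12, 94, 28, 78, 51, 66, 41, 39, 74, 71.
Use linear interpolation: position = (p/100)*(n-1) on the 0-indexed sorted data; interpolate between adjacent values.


Sorted: 12, 22, 28, 28, 29, 34, 39, 41, 51, 66, 68, 71, 71, 74, 78, 94
n = 16
Index = 30/100 * 15 = 4.5000
Lower = data[4] = 29, Upper = data[5] = 34
P30 = 29 + 0.5000*(5) = 31.5000

P30 = 31.5000


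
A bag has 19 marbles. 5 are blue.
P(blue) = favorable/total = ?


P = 5/19 = 0.2632

P = 0.2632


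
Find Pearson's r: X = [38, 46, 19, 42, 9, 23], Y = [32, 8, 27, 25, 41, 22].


Mean X = 29.5000, Mean Y = 25.8333
SD X = 13.375973, SD Y = 10.023583
Cov = -91.750000
r = -91.750000/(13.375973*10.023583) = -0.6843

r = -0.6843


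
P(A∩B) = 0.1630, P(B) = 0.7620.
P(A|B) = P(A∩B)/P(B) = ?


P(A|B) = 0.1630/0.7620 = 0.2139

P(A|B) = 0.2139


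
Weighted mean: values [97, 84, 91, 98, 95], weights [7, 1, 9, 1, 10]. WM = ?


Numerator = 97*7 + 84*1 + 91*9 + 98*1 + 95*10 = 2630
Denominator = 7 + 1 + 9 + 1 + 10 = 28
WM = 2630/28 = 93.9286

WM = 93.9286


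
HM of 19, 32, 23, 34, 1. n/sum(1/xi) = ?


Sum of reciprocals = 1/19 + 1/32 + 1/23 + 1/34 + 1/1 = 1.156772
HM = 5/1.156772 = 4.3224

HM = 4.3224


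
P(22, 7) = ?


P(22,7) = 22!/15!
= 1124000727777607680000/1307674368000
= 859541760

P(22,7) = 859541760


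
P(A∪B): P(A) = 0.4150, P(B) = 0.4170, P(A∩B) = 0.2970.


P(A∪B) = 0.4150 + 0.4170 - 0.2970
= 0.8320 - 0.2970
= 0.5350

P(A∪B) = 0.5350


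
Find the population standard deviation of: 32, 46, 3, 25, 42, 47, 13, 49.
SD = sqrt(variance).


Mean = 32.1250
Variance = 257.6094
SD = sqrt(257.6094) = 16.0502

SD = 16.0502


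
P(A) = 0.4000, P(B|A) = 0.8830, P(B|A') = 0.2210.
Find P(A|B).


P(B) = P(B|A)*P(A) + P(B|A')*P(A')
= 0.8830*0.4000 + 0.2210*0.6000
= 0.353200 + 0.132600 = 0.485800
P(A|B) = 0.353200/0.485800 = 0.7270

P(A|B) = 0.7270


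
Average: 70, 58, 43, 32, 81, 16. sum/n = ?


Sum = 70 + 58 + 43 + 32 + 81 + 16 = 300
n = 6
Mean = 300/6 = 50.0000

Mean = 50.0000


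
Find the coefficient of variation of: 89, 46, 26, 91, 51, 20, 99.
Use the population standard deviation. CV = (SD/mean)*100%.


Mean = 60.2857
SD = 30.1317
CV = (30.1317/60.2857)*100 = 49.9815%

CV = 49.9815%


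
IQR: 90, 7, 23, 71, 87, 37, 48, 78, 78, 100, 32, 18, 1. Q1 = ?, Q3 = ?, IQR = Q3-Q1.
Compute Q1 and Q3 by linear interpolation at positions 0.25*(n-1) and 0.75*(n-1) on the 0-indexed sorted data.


Sorted: 1, 7, 18, 23, 32, 37, 48, 71, 78, 78, 87, 90, 100
Q1 (25th %ile) = 23.0000
Q3 (75th %ile) = 78.0000
IQR = 78.0000 - 23.0000 = 55.0000

IQR = 55.0000


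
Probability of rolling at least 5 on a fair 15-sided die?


Favorable outcomes (roll ≥ 5): 11
Total outcomes = 15
P = 11/15 = 0.7333

P = 0.7333


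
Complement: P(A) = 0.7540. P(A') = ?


P(not A) = 1 - 0.7540 = 0.2460

P(not A) = 0.2460


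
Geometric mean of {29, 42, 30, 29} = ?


Product = 29 × 42 × 30 × 29 = 1059660
GM = 1059660^(1/4) = 32.0842

GM = 32.0842


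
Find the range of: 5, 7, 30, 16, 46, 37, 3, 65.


Max = 65, Min = 3
Range = 65 - 3 = 62

Range = 62


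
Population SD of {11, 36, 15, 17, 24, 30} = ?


Mean = 22.1667
Variance = 76.4722
SD = sqrt(76.4722) = 8.7448

SD = 8.7448


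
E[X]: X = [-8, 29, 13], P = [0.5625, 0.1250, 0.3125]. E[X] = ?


E[X] = -8*0.5625 + 29*0.1250 + 13*0.3125
= -4.5000 + 3.6250 + 4.0625
= 3.1875

E[X] = 3.1875


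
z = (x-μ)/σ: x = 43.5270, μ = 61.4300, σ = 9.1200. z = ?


z = (43.5270 - 61.4300)/9.1200
= -17.9030/9.1200
= -1.9630

z = -1.9630


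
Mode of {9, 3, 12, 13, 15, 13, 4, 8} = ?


Frequencies: 3:1, 4:1, 8:1, 9:1, 12:1, 13:2, 15:1
Max frequency = 2
Mode = 13

Mode = 13


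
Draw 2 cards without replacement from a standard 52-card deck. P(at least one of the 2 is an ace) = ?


P(at least one) = 1 - P(none)
P(none) = (48/52) × (47/51) = 0.850679
P(at least one) = 1 - 0.850679 = 0.1493

P = 0.1493


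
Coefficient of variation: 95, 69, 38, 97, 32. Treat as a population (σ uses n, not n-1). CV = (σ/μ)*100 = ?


Mean = 66.2000
SD = 27.3890
CV = (27.3890/66.2000)*100 = 41.3732%

CV = 41.3732%


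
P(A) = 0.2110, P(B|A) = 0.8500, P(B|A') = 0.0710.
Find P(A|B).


P(B) = P(B|A)*P(A) + P(B|A')*P(A')
= 0.8500*0.2110 + 0.0710*0.7890
= 0.179350 + 0.056019 = 0.235369
P(A|B) = 0.179350/0.235369 = 0.7620

P(A|B) = 0.7620


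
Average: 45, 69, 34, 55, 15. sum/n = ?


Sum = 45 + 69 + 34 + 55 + 15 = 218
n = 5
Mean = 218/5 = 43.6000

Mean = 43.6000


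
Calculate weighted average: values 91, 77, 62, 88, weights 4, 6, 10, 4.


Numerator = 91*4 + 77*6 + 62*10 + 88*4 = 1798
Denominator = 4 + 6 + 10 + 4 = 24
WM = 1798/24 = 74.9167

WM = 74.9167


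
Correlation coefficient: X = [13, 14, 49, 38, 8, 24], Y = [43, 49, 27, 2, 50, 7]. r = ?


Mean X = 24.3333, Mean Y = 29.6667
SD X = 14.704497, SD Y = 19.370654
Cov = -186.555556
r = -186.555556/(14.704497*19.370654) = -0.6550

r = -0.6550


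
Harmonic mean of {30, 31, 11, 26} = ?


Sum of reciprocals = 1/30 + 1/31 + 1/11 + 1/26 = 0.194962
HM = 4/0.194962 = 20.5168

HM = 20.5168


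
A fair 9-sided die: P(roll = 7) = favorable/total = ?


Favorable outcomes (roll = 7): 1
Total outcomes = 9
P = 1/9 = 0.1111

P = 0.1111


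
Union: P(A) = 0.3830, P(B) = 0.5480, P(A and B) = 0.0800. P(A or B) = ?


P(A∪B) = 0.3830 + 0.5480 - 0.0800
= 0.9310 - 0.0800
= 0.8510

P(A∪B) = 0.8510


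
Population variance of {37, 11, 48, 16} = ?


Mean = 28.0000
Squared deviations: 81.0000, 289.0000, 400.0000, 144.0000
Sum = 914.0000
Variance = 914.0000/4 = 228.5000

Variance = 228.5000


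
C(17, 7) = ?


C(17,7) = 17!/(7! × 10!)
= 355687428096000/(5040 × 3628800)
= 19448

C(17,7) = 19448


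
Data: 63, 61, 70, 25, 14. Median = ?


Sorted: 14, 25, 61, 63, 70
n = 5 (odd)
Middle value = 61

Median = 61


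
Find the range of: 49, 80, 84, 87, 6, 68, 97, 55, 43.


Max = 97, Min = 6
Range = 97 - 6 = 91

Range = 91


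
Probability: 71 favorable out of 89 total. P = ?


P = 71/89 = 0.7978

P = 0.7978


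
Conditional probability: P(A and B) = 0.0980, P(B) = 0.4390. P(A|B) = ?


P(A|B) = 0.0980/0.4390 = 0.2232

P(A|B) = 0.2232


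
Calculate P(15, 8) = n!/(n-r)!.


P(15,8) = 15!/7!
= 1307674368000/5040
= 259459200

P(15,8) = 259459200


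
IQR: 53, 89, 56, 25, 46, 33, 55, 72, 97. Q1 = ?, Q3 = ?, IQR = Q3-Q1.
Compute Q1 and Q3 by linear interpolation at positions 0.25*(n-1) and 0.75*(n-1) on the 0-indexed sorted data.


Sorted: 25, 33, 46, 53, 55, 56, 72, 89, 97
Q1 (25th %ile) = 46.0000
Q3 (75th %ile) = 72.0000
IQR = 72.0000 - 46.0000 = 26.0000

IQR = 26.0000


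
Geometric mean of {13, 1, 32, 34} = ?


Product = 13 × 1 × 32 × 34 = 14144
GM = 14144^(1/4) = 10.9054

GM = 10.9054


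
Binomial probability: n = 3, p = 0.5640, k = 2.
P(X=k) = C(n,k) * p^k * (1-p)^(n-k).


C(3,2) = 3
p^2 = 0.318096
(1-p)^1 = 0.436000
P = 3 * 0.318096 * 0.436000 = 0.4161

P(X=2) = 0.4161


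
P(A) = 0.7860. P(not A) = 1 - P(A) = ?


P(not A) = 1 - 0.7860 = 0.2140

P(not A) = 0.2140


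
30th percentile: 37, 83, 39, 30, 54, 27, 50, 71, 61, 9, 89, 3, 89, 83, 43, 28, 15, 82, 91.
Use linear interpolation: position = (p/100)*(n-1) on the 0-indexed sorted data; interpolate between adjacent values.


Sorted: 3, 9, 15, 27, 28, 30, 37, 39, 43, 50, 54, 61, 71, 82, 83, 83, 89, 89, 91
n = 19
Index = 30/100 * 18 = 5.4000
Lower = data[5] = 30, Upper = data[6] = 37
P30 = 30 + 0.4000*(7) = 32.8000

P30 = 32.8000


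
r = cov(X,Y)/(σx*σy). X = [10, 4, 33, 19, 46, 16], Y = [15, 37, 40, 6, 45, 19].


Mean X = 21.3333, Mean Y = 27.0000
SD X = 14.185282, SD Y = 14.387495
Cov = 108.333333
r = 108.333333/(14.185282*14.387495) = 0.5308

r = 0.5308


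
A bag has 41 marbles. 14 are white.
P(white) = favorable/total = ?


P = 14/41 = 0.3415

P = 0.3415


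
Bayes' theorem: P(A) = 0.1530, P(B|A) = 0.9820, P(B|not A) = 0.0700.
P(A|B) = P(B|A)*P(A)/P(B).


P(B) = P(B|A)*P(A) + P(B|A')*P(A')
= 0.9820*0.1530 + 0.0700*0.8470
= 0.150246 + 0.059290 = 0.209536
P(A|B) = 0.150246/0.209536 = 0.7170

P(A|B) = 0.7170


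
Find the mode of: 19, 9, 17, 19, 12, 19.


Frequencies: 9:1, 12:1, 17:1, 19:3
Max frequency = 3
Mode = 19

Mode = 19


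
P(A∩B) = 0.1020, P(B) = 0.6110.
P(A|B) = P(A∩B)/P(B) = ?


P(A|B) = 0.1020/0.6110 = 0.1669

P(A|B) = 0.1669


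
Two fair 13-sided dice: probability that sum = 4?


Total outcomes = 13×13 = 169
Favorable (sum = 4): 3
P = 3/169 = 0.0178

P = 0.0178


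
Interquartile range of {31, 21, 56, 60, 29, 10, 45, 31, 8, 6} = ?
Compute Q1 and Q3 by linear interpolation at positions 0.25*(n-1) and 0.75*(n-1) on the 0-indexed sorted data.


Sorted: 6, 8, 10, 21, 29, 31, 31, 45, 56, 60
Q1 (25th %ile) = 12.7500
Q3 (75th %ile) = 41.5000
IQR = 41.5000 - 12.7500 = 28.7500

IQR = 28.7500


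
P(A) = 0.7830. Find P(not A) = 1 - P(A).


P(not A) = 1 - 0.7830 = 0.2170

P(not A) = 0.2170


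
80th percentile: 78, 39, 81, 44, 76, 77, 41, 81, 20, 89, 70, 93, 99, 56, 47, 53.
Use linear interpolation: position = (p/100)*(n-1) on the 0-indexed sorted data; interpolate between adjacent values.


Sorted: 20, 39, 41, 44, 47, 53, 56, 70, 76, 77, 78, 81, 81, 89, 93, 99
n = 16
Index = 80/100 * 15 = 12.0000
Lower = data[12] = 81, Upper = data[13] = 89
P80 = 81 + 0*(8) = 81.0000

P80 = 81.0000


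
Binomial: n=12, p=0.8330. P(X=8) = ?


C(12,8) = 495
p^8 = 0.231825
(1-p)^4 = 0.000778
P = 495 * 0.231825 * 0.000778 = 0.0893

P(X=8) = 0.0893


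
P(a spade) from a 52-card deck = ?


13 spades in 52 cards
P = 13/52 = 0.2500

P = 0.2500


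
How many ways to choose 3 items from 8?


C(8,3) = 8!/(3! × 5!)
= 40320/(6 × 120)
= 56

C(8,3) = 56


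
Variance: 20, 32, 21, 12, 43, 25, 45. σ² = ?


Mean = 28.2857
Squared deviations: 68.6531, 13.7959, 53.0816, 265.2245, 216.5102, 10.7959, 279.3673
Sum = 907.4286
Variance = 907.4286/7 = 129.6327

Variance = 129.6327


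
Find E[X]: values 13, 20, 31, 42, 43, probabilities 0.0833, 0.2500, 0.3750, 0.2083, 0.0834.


E[X] = 13*0.0833 + 20*0.2500 + 31*0.3750 + 42*0.2083 + 43*0.0834
= 1.0829 + 5.0000 + 11.6250 + 8.7486 + 3.5862
= 30.0427

E[X] = 30.0427


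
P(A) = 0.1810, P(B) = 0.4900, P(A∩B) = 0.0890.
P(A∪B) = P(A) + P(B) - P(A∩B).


P(A∪B) = 0.1810 + 0.4900 - 0.0890
= 0.6710 - 0.0890
= 0.5820

P(A∪B) = 0.5820


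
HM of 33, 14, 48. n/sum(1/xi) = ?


Sum of reciprocals = 1/33 + 1/14 + 1/48 = 0.122565
HM = 3/0.122565 = 24.4768

HM = 24.4768


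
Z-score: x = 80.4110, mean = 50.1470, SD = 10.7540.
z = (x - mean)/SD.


z = (80.4110 - 50.1470)/10.7540
= 30.2640/10.7540
= 2.8142

z = 2.8142


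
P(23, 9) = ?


P(23,9) = 23!/14!
= 25852016738884976640000/87178291200
= 296541907200

P(23,9) = 296541907200


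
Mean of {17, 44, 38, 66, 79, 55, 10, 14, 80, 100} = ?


Sum = 17 + 44 + 38 + 66 + 79 + 55 + 10 + 14 + 80 + 100 = 503
n = 10
Mean = 503/10 = 50.3000

Mean = 50.3000


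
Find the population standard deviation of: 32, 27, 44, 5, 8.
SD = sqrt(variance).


Mean = 23.2000
Variance = 217.3600
SD = sqrt(217.3600) = 14.7431

SD = 14.7431


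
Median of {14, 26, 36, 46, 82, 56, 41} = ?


Sorted: 14, 26, 36, 41, 46, 56, 82
n = 7 (odd)
Middle value = 41

Median = 41


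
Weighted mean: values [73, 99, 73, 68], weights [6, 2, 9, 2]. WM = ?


Numerator = 73*6 + 99*2 + 73*9 + 68*2 = 1429
Denominator = 6 + 2 + 9 + 2 = 19
WM = 1429/19 = 75.2105

WM = 75.2105


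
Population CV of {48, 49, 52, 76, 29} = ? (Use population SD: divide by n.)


Mean = 50.8000
SD = 14.9853
CV = (14.9853/50.8000)*100 = 29.4987%

CV = 29.4987%


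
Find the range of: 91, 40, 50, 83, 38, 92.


Max = 92, Min = 38
Range = 92 - 38 = 54

Range = 54


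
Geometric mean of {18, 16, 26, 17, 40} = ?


Product = 18 × 16 × 26 × 17 × 40 = 5091840
GM = 5091840^(1/5) = 21.9470

GM = 21.9470


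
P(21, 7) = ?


P(21,7) = 21!/14!
= 51090942171709440000/87178291200
= 586051200

P(21,7) = 586051200


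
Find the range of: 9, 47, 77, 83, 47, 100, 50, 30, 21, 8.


Max = 100, Min = 8
Range = 100 - 8 = 92

Range = 92


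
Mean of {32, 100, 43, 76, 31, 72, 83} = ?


Sum = 32 + 100 + 43 + 76 + 31 + 72 + 83 = 437
n = 7
Mean = 437/7 = 62.4286

Mean = 62.4286


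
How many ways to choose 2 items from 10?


C(10,2) = 10!/(2! × 8!)
= 3628800/(2 × 40320)
= 45

C(10,2) = 45


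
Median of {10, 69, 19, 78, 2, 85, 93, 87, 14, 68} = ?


Sorted: 2, 10, 14, 19, 68, 69, 78, 85, 87, 93
n = 10 (even)
Middle values: 68 and 69
Median = (68+69)/2 = 68.5000

Median = 68.5000


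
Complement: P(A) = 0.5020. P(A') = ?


P(not A) = 1 - 0.5020 = 0.4980

P(not A) = 0.4980


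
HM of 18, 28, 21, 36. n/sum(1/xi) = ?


Sum of reciprocals = 1/18 + 1/28 + 1/21 + 1/36 = 0.166667
HM = 4/0.166667 = 24.0000

HM = 24.0000


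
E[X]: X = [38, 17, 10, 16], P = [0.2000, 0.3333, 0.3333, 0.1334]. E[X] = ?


E[X] = 38*0.2000 + 17*0.3333 + 10*0.3333 + 16*0.1334
= 7.6000 + 5.6661 + 3.3330 + 2.1344
= 18.7335

E[X] = 18.7335


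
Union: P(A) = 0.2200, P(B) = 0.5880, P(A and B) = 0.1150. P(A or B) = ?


P(A∪B) = 0.2200 + 0.5880 - 0.1150
= 0.8080 - 0.1150
= 0.6930

P(A∪B) = 0.6930


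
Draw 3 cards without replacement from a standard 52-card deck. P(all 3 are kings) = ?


P(all kings) = (4/52) × (3/51) × (2/50)
= 0.0002

P = 0.0002


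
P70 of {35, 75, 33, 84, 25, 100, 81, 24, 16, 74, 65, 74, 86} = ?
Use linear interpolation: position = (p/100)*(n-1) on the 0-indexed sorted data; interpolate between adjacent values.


Sorted: 16, 24, 25, 33, 35, 65, 74, 74, 75, 81, 84, 86, 100
n = 13
Index = 70/100 * 12 = 8.4000
Lower = data[8] = 75, Upper = data[9] = 81
P70 = 75 + 0.4000*(6) = 77.4000

P70 = 77.4000


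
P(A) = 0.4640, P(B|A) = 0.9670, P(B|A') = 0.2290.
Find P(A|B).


P(B) = P(B|A)*P(A) + P(B|A')*P(A')
= 0.9670*0.4640 + 0.2290*0.5360
= 0.448688 + 0.122744 = 0.571432
P(A|B) = 0.448688/0.571432 = 0.7852

P(A|B) = 0.7852


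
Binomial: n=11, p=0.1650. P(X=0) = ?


C(11,0) = 1
p^0 = 1.000000
(1-p)^11 = 0.137579
P = 1 * 1.000000 * 0.137579 = 0.1376

P(X=0) = 0.1376


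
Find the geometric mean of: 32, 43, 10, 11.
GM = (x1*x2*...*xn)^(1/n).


Product = 32 × 43 × 10 × 11 = 151360
GM = 151360^(1/4) = 19.7244

GM = 19.7244


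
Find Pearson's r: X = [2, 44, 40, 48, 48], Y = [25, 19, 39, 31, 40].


Mean X = 36.4000, Mean Y = 30.8000
SD X = 17.453939, SD Y = 8.059777
Cov = 49.680000
r = 49.680000/(17.453939*8.059777) = 0.3532

r = 0.3532


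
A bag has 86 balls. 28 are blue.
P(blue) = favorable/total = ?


P = 28/86 = 0.3256

P = 0.3256


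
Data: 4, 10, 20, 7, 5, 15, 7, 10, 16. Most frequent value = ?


Frequencies: 4:1, 5:1, 7:2, 10:2, 15:1, 16:1, 20:1
Max frequency = 2
Mode = 7, 10

Mode = 7, 10


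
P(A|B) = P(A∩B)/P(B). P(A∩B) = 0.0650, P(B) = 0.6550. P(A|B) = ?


P(A|B) = 0.0650/0.6550 = 0.0992

P(A|B) = 0.0992


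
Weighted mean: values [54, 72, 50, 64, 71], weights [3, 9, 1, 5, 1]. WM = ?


Numerator = 54*3 + 72*9 + 50*1 + 64*5 + 71*1 = 1251
Denominator = 3 + 9 + 1 + 5 + 1 = 19
WM = 1251/19 = 65.8421

WM = 65.8421


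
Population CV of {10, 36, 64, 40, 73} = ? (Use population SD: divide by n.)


Mean = 44.6000
SD = 22.2495
CV = (22.2495/44.6000)*100 = 49.8868%

CV = 49.8868%


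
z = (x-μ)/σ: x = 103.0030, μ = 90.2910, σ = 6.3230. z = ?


z = (103.0030 - 90.2910)/6.3230
= 12.7120/6.3230
= 2.0104

z = 2.0104


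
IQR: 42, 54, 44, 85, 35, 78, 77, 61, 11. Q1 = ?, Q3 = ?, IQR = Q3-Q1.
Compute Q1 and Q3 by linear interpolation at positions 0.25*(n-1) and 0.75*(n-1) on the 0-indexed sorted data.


Sorted: 11, 35, 42, 44, 54, 61, 77, 78, 85
Q1 (25th %ile) = 42.0000
Q3 (75th %ile) = 77.0000
IQR = 77.0000 - 42.0000 = 35.0000

IQR = 35.0000


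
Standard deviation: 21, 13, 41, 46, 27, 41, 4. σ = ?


Mean = 27.5714
Variance = 215.9592
SD = sqrt(215.9592) = 14.6955

SD = 14.6955


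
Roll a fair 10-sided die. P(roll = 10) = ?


Favorable outcomes (roll = 10): 1
Total outcomes = 10
P = 1/10 = 0.1000

P = 0.1000


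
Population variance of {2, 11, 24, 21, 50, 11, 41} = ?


Mean = 22.8571
Squared deviations: 435.0204, 140.5918, 1.3061, 3.4490, 736.7347, 140.5918, 329.1633
Sum = 1786.8571
Variance = 1786.8571/7 = 255.2653

Variance = 255.2653


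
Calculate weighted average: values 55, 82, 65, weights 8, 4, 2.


Numerator = 55*8 + 82*4 + 65*2 = 898
Denominator = 8 + 4 + 2 = 14
WM = 898/14 = 64.1429

WM = 64.1429


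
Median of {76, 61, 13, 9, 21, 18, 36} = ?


Sorted: 9, 13, 18, 21, 36, 61, 76
n = 7 (odd)
Middle value = 21

Median = 21


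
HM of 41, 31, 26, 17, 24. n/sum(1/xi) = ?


Sum of reciprocals = 1/41 + 1/31 + 1/26 + 1/17 + 1/24 = 0.195600
HM = 5/0.195600 = 25.5624

HM = 25.5624


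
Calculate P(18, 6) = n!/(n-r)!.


P(18,6) = 18!/12!
= 6402373705728000/479001600
= 13366080

P(18,6) = 13366080


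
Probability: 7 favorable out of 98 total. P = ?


P = 7/98 = 0.0714

P = 0.0714


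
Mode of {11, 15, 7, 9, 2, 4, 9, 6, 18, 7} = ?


Frequencies: 2:1, 4:1, 6:1, 7:2, 9:2, 11:1, 15:1, 18:1
Max frequency = 2
Mode = 7, 9

Mode = 7, 9


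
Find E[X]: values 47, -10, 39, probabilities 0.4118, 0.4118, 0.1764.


E[X] = 47*0.4118 - 10*0.4118 + 39*0.1764
= 19.3546 - 4.1180 + 6.8796
= 22.1162

E[X] = 22.1162


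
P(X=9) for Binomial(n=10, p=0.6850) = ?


C(10,9) = 10
p^9 = 0.033206
(1-p)^1 = 0.315000
P = 10 * 0.033206 * 0.315000 = 0.1046

P(X=9) = 0.1046


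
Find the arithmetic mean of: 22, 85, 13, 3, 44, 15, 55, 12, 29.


Sum = 22 + 85 + 13 + 3 + 44 + 15 + 55 + 12 + 29 = 278
n = 9
Mean = 278/9 = 30.8889

Mean = 30.8889


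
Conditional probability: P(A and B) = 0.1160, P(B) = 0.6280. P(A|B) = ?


P(A|B) = 0.1160/0.6280 = 0.1847

P(A|B) = 0.1847


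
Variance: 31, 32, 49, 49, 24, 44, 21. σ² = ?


Mean = 35.7143
Squared deviations: 22.2245, 13.7959, 176.5102, 176.5102, 137.2245, 68.6531, 216.5102
Sum = 811.4286
Variance = 811.4286/7 = 115.9184

Variance = 115.9184


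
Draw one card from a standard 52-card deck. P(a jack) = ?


4 jacks in 52 cards
P = 4/52 = 0.0769

P = 0.0769


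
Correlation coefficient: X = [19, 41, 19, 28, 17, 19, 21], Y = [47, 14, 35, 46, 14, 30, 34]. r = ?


Mean X = 23.4286, Mean Y = 31.4286
SD X = 7.889544, SD Y = 12.442521
Cov = -30.326531
r = -30.326531/(7.889544*12.442521) = -0.3089

r = -0.3089


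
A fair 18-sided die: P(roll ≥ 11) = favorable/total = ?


Favorable outcomes (roll ≥ 11): 8
Total outcomes = 18
P = 8/18 = 0.4444

P = 0.4444


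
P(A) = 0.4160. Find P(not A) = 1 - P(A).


P(not A) = 1 - 0.4160 = 0.5840

P(not A) = 0.5840


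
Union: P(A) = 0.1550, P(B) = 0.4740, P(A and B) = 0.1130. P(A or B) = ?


P(A∪B) = 0.1550 + 0.4740 - 0.1130
= 0.6290 - 0.1130
= 0.5160

P(A∪B) = 0.5160


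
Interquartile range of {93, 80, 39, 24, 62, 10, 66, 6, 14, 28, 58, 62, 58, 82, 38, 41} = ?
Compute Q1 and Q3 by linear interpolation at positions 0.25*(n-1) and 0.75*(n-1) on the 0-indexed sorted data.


Sorted: 6, 10, 14, 24, 28, 38, 39, 41, 58, 58, 62, 62, 66, 80, 82, 93
Q1 (25th %ile) = 27.0000
Q3 (75th %ile) = 63.0000
IQR = 63.0000 - 27.0000 = 36.0000

IQR = 36.0000


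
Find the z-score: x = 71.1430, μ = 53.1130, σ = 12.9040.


z = (71.1430 - 53.1130)/12.9040
= 18.0300/12.9040
= 1.3972

z = 1.3972


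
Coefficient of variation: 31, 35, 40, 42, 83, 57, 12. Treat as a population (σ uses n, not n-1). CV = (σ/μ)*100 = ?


Mean = 42.8571
SD = 20.6150
CV = (20.6150/42.8571)*100 = 48.1017%

CV = 48.1017%


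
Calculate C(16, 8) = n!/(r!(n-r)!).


C(16,8) = 16!/(8! × 8!)
= 20922789888000/(40320 × 40320)
= 12870

C(16,8) = 12870


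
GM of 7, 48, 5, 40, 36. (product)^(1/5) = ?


Product = 7 × 48 × 5 × 40 × 36 = 2419200
GM = 2419200^(1/5) = 18.9119

GM = 18.9119


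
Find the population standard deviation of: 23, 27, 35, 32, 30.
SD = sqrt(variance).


Mean = 29.4000
Variance = 17.0400
SD = sqrt(17.0400) = 4.1280

SD = 4.1280


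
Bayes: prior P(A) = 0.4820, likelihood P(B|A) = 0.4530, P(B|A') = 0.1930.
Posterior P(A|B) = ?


P(B) = P(B|A)*P(A) + P(B|A')*P(A')
= 0.4530*0.4820 + 0.1930*0.5180
= 0.218346 + 0.099974 = 0.318320
P(A|B) = 0.218346/0.318320 = 0.6859

P(A|B) = 0.6859


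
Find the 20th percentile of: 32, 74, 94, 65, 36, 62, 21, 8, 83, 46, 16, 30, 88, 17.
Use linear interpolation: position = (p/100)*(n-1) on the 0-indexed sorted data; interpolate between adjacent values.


Sorted: 8, 16, 17, 21, 30, 32, 36, 46, 62, 65, 74, 83, 88, 94
n = 14
Index = 20/100 * 13 = 2.6000
Lower = data[2] = 17, Upper = data[3] = 21
P20 = 17 + 0.6000*(4) = 19.4000

P20 = 19.4000


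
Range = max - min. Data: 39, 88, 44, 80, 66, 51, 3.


Max = 88, Min = 3
Range = 88 - 3 = 85

Range = 85


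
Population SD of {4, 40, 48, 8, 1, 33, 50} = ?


Mean = 26.2857
Variance = 391.0612
SD = sqrt(391.0612) = 19.7753

SD = 19.7753


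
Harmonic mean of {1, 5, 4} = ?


Sum of reciprocals = 1/1 + 1/5 + 1/4 = 1.450000
HM = 3/1.450000 = 2.0690

HM = 2.0690


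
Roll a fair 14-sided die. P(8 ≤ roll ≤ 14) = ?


Favorable outcomes (8 ≤ roll ≤ 14): 7
Total outcomes = 14
P = 7/14 = 0.5000

P = 0.5000


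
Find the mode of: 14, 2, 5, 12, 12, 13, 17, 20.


Frequencies: 2:1, 5:1, 12:2, 13:1, 14:1, 17:1, 20:1
Max frequency = 2
Mode = 12

Mode = 12


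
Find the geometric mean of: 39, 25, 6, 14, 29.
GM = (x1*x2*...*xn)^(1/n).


Product = 39 × 25 × 6 × 14 × 29 = 2375100
GM = 2375100^(1/5) = 18.8424

GM = 18.8424


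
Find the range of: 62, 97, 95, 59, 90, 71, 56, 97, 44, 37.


Max = 97, Min = 37
Range = 97 - 37 = 60

Range = 60


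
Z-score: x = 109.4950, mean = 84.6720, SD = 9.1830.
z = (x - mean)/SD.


z = (109.4950 - 84.6720)/9.1830
= 24.8230/9.1830
= 2.7031

z = 2.7031


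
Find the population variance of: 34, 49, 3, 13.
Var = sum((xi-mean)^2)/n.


Mean = 24.7500
Squared deviations: 85.5625, 588.0625, 473.0625, 138.0625
Sum = 1284.7500
Variance = 1284.7500/4 = 321.1875

Variance = 321.1875


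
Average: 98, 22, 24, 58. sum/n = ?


Sum = 98 + 22 + 24 + 58 = 202
n = 4
Mean = 202/4 = 50.5000

Mean = 50.5000


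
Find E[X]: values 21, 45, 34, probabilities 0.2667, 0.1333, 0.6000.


E[X] = 21*0.2667 + 45*0.1333 + 34*0.6000
= 5.6007 + 5.9985 + 20.4000
= 31.9992

E[X] = 31.9992


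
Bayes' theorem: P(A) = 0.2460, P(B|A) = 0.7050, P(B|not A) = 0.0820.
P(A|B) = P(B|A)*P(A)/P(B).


P(B) = P(B|A)*P(A) + P(B|A')*P(A')
= 0.7050*0.2460 + 0.0820*0.7540
= 0.173430 + 0.061828 = 0.235258
P(A|B) = 0.173430/0.235258 = 0.7372

P(A|B) = 0.7372


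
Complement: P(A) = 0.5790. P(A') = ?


P(not A) = 1 - 0.5790 = 0.4210

P(not A) = 0.4210


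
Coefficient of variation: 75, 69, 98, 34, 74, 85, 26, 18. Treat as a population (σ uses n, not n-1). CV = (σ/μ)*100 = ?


Mean = 59.8750
SD = 27.7644
CV = (27.7644/59.8750)*100 = 46.3705%

CV = 46.3705%


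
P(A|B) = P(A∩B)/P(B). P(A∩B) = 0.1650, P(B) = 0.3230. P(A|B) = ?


P(A|B) = 0.1650/0.3230 = 0.5108

P(A|B) = 0.5108


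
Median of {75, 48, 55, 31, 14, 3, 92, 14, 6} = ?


Sorted: 3, 6, 14, 14, 31, 48, 55, 75, 92
n = 9 (odd)
Middle value = 31

Median = 31


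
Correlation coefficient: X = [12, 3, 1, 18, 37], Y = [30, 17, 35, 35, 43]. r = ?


Mean X = 14.2000, Mean Y = 32.0000
SD X = 12.952220, SD Y = 8.579044
Cov = 79.000000
r = 79.000000/(12.952220*8.579044) = 0.7110

r = 0.7110


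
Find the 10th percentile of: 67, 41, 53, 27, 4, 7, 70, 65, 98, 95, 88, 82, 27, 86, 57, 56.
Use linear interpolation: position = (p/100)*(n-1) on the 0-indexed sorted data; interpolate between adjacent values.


Sorted: 4, 7, 27, 27, 41, 53, 56, 57, 65, 67, 70, 82, 86, 88, 95, 98
n = 16
Index = 10/100 * 15 = 1.5000
Lower = data[1] = 7, Upper = data[2] = 27
P10 = 7 + 0.5000*(20) = 17.0000

P10 = 17.0000


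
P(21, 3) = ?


P(21,3) = 21!/18!
= 51090942171709440000/6402373705728000
= 7980

P(21,3) = 7980


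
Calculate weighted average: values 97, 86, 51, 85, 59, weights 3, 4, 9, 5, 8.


Numerator = 97*3 + 86*4 + 51*9 + 85*5 + 59*8 = 1991
Denominator = 3 + 4 + 9 + 5 + 8 = 29
WM = 1991/29 = 68.6552

WM = 68.6552


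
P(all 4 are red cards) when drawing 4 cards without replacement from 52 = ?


P(all red cards) = (26/52) × (25/51) × (24/50) × (23/49)
= 0.0552

P = 0.0552


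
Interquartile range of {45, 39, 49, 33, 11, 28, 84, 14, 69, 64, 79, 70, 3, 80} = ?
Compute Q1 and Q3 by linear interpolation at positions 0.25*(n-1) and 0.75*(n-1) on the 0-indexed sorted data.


Sorted: 3, 11, 14, 28, 33, 39, 45, 49, 64, 69, 70, 79, 80, 84
Q1 (25th %ile) = 29.2500
Q3 (75th %ile) = 69.7500
IQR = 69.7500 - 29.2500 = 40.5000

IQR = 40.5000


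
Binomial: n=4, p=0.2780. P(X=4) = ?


C(4,4) = 1
p^4 = 0.005973
(1-p)^0 = 1.000000
P = 1 * 0.005973 * 1.000000 = 0.0060

P(X=4) = 0.0060


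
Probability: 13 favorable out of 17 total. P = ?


P = 13/17 = 0.7647

P = 0.7647


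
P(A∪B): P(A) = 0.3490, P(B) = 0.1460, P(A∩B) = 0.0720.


P(A∪B) = 0.3490 + 0.1460 - 0.0720
= 0.4950 - 0.0720
= 0.4230

P(A∪B) = 0.4230


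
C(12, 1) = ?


C(12,1) = 12!/(1! × 11!)
= 479001600/(1 × 39916800)
= 12

C(12,1) = 12


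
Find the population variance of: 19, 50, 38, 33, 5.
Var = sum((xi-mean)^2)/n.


Mean = 29.0000
Squared deviations: 100.0000, 441.0000, 81.0000, 16.0000, 576.0000
Sum = 1214.0000
Variance = 1214.0000/5 = 242.8000

Variance = 242.8000


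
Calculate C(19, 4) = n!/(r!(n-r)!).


C(19,4) = 19!/(4! × 15!)
= 121645100408832000/(24 × 1307674368000)
= 3876

C(19,4) = 3876


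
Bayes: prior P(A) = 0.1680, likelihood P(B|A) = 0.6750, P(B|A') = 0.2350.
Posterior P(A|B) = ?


P(B) = P(B|A)*P(A) + P(B|A')*P(A')
= 0.6750*0.1680 + 0.2350*0.8320
= 0.113400 + 0.195520 = 0.308920
P(A|B) = 0.113400/0.308920 = 0.3671

P(A|B) = 0.3671


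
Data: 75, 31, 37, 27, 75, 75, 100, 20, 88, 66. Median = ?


Sorted: 20, 27, 31, 37, 66, 75, 75, 75, 88, 100
n = 10 (even)
Middle values: 66 and 75
Median = (66+75)/2 = 70.5000

Median = 70.5000


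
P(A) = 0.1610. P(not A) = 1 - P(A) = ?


P(not A) = 1 - 0.1610 = 0.8390

P(not A) = 0.8390


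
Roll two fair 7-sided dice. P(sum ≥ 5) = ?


Total outcomes = 7×7 = 49
Favorable (sum ≥ 5): 43
P = 43/49 = 0.8776

P = 0.8776


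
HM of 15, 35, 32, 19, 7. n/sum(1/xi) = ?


Sum of reciprocals = 1/15 + 1/35 + 1/32 + 1/19 + 1/7 = 0.321977
HM = 5/0.321977 = 15.5291

HM = 15.5291


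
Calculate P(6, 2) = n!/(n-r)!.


P(6,2) = 6!/4!
= 720/24
= 30

P(6,2) = 30
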